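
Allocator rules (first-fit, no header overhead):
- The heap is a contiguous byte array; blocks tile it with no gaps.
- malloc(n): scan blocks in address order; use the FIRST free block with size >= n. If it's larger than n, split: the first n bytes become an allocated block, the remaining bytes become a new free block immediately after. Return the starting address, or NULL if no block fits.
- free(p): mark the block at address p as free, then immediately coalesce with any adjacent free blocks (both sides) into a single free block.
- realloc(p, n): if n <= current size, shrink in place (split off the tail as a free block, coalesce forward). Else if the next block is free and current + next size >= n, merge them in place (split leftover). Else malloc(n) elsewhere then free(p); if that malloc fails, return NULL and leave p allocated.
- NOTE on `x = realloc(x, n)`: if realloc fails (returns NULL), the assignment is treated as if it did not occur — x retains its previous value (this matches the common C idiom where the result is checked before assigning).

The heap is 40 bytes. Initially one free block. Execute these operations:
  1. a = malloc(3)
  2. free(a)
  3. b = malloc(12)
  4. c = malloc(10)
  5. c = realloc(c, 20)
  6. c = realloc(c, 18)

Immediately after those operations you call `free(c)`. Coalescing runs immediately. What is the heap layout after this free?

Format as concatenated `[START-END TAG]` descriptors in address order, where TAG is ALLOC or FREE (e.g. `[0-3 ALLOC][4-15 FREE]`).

Op 1: a = malloc(3) -> a = 0; heap: [0-2 ALLOC][3-39 FREE]
Op 2: free(a) -> (freed a); heap: [0-39 FREE]
Op 3: b = malloc(12) -> b = 0; heap: [0-11 ALLOC][12-39 FREE]
Op 4: c = malloc(10) -> c = 12; heap: [0-11 ALLOC][12-21 ALLOC][22-39 FREE]
Op 5: c = realloc(c, 20) -> c = 12; heap: [0-11 ALLOC][12-31 ALLOC][32-39 FREE]
Op 6: c = realloc(c, 18) -> c = 12; heap: [0-11 ALLOC][12-29 ALLOC][30-39 FREE]
free(c): c = 12 -> block [12-29 ALLOC]; mark free, coalesce with adjacent free neighbors -> [0-11 ALLOC][12-39 FREE]

Answer: [0-11 ALLOC][12-39 FREE]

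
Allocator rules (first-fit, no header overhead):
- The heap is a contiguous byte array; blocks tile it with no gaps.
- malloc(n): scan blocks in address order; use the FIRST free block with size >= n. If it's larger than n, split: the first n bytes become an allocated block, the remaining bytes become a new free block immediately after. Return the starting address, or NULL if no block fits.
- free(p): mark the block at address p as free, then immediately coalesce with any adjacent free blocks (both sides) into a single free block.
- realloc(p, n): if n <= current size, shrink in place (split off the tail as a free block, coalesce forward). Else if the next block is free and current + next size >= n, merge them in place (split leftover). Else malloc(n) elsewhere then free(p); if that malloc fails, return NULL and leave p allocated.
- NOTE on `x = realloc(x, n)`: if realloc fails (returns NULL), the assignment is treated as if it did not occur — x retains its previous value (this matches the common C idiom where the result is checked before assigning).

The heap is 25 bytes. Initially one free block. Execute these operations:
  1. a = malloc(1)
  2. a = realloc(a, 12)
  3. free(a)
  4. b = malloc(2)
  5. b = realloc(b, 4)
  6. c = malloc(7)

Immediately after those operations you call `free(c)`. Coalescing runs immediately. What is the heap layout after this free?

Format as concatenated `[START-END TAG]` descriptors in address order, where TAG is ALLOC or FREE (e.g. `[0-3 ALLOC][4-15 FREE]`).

Op 1: a = malloc(1) -> a = 0; heap: [0-0 ALLOC][1-24 FREE]
Op 2: a = realloc(a, 12) -> a = 0; heap: [0-11 ALLOC][12-24 FREE]
Op 3: free(a) -> (freed a); heap: [0-24 FREE]
Op 4: b = malloc(2) -> b = 0; heap: [0-1 ALLOC][2-24 FREE]
Op 5: b = realloc(b, 4) -> b = 0; heap: [0-3 ALLOC][4-24 FREE]
Op 6: c = malloc(7) -> c = 4; heap: [0-3 ALLOC][4-10 ALLOC][11-24 FREE]
free(c): c = 4 -> block [4-10 ALLOC]; mark free, coalesce with adjacent free neighbors -> [0-3 ALLOC][4-24 FREE]

Answer: [0-3 ALLOC][4-24 FREE]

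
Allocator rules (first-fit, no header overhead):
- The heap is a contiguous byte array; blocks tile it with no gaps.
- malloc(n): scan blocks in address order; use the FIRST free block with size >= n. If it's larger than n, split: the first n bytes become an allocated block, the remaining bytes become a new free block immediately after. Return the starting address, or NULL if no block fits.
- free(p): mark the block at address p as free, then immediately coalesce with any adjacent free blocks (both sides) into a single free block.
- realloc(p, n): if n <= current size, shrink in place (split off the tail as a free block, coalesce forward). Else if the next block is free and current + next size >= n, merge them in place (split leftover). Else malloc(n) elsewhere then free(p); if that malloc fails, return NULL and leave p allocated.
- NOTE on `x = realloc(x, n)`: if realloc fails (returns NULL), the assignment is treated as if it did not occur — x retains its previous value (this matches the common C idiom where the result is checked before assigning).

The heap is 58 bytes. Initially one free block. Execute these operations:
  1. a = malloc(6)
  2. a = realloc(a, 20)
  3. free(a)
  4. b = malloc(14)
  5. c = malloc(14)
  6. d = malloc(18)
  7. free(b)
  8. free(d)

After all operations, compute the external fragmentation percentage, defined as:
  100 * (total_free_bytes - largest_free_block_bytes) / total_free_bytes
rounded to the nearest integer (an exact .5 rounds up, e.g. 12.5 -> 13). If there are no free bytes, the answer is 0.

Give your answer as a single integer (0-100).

Answer: 32

Derivation:
Op 1: a = malloc(6) -> a = 0; heap: [0-5 ALLOC][6-57 FREE]
Op 2: a = realloc(a, 20) -> a = 0; heap: [0-19 ALLOC][20-57 FREE]
Op 3: free(a) -> (freed a); heap: [0-57 FREE]
Op 4: b = malloc(14) -> b = 0; heap: [0-13 ALLOC][14-57 FREE]
Op 5: c = malloc(14) -> c = 14; heap: [0-13 ALLOC][14-27 ALLOC][28-57 FREE]
Op 6: d = malloc(18) -> d = 28; heap: [0-13 ALLOC][14-27 ALLOC][28-45 ALLOC][46-57 FREE]
Op 7: free(b) -> (freed b); heap: [0-13 FREE][14-27 ALLOC][28-45 ALLOC][46-57 FREE]
Op 8: free(d) -> (freed d); heap: [0-13 FREE][14-27 ALLOC][28-57 FREE]
Free blocks: [14 30] total_free=44 largest=30 -> 100*(44-30)/44 = 1400/44 ≈ 31.818 -> rounds to 32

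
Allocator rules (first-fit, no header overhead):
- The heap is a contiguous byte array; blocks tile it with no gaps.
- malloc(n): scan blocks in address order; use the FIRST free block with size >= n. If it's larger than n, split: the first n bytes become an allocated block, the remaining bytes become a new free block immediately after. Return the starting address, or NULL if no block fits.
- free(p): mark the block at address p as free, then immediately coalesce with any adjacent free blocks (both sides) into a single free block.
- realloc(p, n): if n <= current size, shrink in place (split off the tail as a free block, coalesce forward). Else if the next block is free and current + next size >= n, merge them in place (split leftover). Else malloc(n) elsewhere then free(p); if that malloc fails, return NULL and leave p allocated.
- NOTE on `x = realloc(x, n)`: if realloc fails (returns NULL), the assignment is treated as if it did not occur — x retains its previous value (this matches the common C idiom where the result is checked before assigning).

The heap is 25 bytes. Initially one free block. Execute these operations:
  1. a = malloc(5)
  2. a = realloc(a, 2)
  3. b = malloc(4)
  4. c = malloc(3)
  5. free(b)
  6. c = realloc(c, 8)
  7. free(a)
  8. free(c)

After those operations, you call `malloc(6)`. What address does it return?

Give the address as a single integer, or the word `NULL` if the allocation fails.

Answer: 0

Derivation:
Op 1: a = malloc(5) -> a = 0; heap: [0-4 ALLOC][5-24 FREE]
Op 2: a = realloc(a, 2) -> a = 0; heap: [0-1 ALLOC][2-24 FREE]
Op 3: b = malloc(4) -> b = 2; heap: [0-1 ALLOC][2-5 ALLOC][6-24 FREE]
Op 4: c = malloc(3) -> c = 6; heap: [0-1 ALLOC][2-5 ALLOC][6-8 ALLOC][9-24 FREE]
Op 5: free(b) -> (freed b); heap: [0-1 ALLOC][2-5 FREE][6-8 ALLOC][9-24 FREE]
Op 6: c = realloc(c, 8) -> c = 6; heap: [0-1 ALLOC][2-5 FREE][6-13 ALLOC][14-24 FREE]
Op 7: free(a) -> (freed a); heap: [0-5 FREE][6-13 ALLOC][14-24 FREE]
Op 8: free(c) -> (freed c); heap: [0-24 FREE]
malloc(6): first-fit scan over [0-24 FREE] -> 0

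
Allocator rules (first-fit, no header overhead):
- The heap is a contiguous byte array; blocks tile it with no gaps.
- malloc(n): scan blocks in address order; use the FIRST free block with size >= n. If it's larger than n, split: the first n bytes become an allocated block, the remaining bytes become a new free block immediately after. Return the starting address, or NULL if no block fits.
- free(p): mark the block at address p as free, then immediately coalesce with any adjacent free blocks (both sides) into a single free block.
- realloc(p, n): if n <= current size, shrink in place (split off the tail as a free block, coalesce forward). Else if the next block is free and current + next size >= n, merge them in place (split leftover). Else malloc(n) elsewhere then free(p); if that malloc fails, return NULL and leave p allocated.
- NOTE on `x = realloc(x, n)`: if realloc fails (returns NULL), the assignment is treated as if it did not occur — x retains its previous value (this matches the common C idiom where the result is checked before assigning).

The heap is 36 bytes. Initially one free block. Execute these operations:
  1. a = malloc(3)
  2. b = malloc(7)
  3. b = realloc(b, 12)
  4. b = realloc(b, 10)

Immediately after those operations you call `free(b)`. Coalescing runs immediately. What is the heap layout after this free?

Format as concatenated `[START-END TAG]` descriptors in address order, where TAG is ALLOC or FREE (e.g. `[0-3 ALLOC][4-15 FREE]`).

Op 1: a = malloc(3) -> a = 0; heap: [0-2 ALLOC][3-35 FREE]
Op 2: b = malloc(7) -> b = 3; heap: [0-2 ALLOC][3-9 ALLOC][10-35 FREE]
Op 3: b = realloc(b, 12) -> b = 3; heap: [0-2 ALLOC][3-14 ALLOC][15-35 FREE]
Op 4: b = realloc(b, 10) -> b = 3; heap: [0-2 ALLOC][3-12 ALLOC][13-35 FREE]
free(b): b = 3 -> block [3-12 ALLOC]; mark free, coalesce with adjacent free neighbors -> [0-2 ALLOC][3-35 FREE]

Answer: [0-2 ALLOC][3-35 FREE]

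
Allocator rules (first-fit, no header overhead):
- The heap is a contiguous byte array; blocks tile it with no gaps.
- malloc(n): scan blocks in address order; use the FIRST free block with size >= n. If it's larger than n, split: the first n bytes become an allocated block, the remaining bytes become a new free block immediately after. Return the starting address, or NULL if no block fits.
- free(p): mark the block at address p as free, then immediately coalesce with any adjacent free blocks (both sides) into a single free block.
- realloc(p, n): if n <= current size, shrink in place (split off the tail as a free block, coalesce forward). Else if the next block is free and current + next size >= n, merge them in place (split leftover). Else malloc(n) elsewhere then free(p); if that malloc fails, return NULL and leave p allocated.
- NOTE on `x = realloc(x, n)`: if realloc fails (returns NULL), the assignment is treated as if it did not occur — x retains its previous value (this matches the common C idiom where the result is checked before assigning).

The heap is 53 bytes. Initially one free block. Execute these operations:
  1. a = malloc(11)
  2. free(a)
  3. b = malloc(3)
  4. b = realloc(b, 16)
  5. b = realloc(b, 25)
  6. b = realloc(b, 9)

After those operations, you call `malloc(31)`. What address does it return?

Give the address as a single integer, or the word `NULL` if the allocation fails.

Op 1: a = malloc(11) -> a = 0; heap: [0-10 ALLOC][11-52 FREE]
Op 2: free(a) -> (freed a); heap: [0-52 FREE]
Op 3: b = malloc(3) -> b = 0; heap: [0-2 ALLOC][3-52 FREE]
Op 4: b = realloc(b, 16) -> b = 0; heap: [0-15 ALLOC][16-52 FREE]
Op 5: b = realloc(b, 25) -> b = 0; heap: [0-24 ALLOC][25-52 FREE]
Op 6: b = realloc(b, 9) -> b = 0; heap: [0-8 ALLOC][9-52 FREE]
malloc(31): first-fit scan over [0-8 ALLOC][9-52 FREE] -> 9

Answer: 9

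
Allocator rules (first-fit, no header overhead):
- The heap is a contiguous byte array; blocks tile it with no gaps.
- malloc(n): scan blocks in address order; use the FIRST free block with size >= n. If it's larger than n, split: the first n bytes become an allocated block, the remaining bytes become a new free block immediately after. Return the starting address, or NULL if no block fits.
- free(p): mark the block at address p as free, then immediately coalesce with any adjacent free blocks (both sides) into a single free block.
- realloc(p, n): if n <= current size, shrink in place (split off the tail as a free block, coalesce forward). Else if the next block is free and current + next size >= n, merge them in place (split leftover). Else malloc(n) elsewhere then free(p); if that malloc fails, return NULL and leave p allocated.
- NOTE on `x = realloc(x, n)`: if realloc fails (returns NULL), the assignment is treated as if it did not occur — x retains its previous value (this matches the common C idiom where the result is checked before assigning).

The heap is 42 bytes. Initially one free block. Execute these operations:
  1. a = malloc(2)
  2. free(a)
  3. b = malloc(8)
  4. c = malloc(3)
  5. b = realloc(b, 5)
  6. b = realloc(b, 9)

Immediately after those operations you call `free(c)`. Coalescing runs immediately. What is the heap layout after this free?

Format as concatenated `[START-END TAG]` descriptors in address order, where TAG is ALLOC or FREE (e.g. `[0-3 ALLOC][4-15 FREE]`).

Answer: [0-10 FREE][11-19 ALLOC][20-41 FREE]

Derivation:
Op 1: a = malloc(2) -> a = 0; heap: [0-1 ALLOC][2-41 FREE]
Op 2: free(a) -> (freed a); heap: [0-41 FREE]
Op 3: b = malloc(8) -> b = 0; heap: [0-7 ALLOC][8-41 FREE]
Op 4: c = malloc(3) -> c = 8; heap: [0-7 ALLOC][8-10 ALLOC][11-41 FREE]
Op 5: b = realloc(b, 5) -> b = 0; heap: [0-4 ALLOC][5-7 FREE][8-10 ALLOC][11-41 FREE]
Op 6: b = realloc(b, 9) -> b = 11; heap: [0-7 FREE][8-10 ALLOC][11-19 ALLOC][20-41 FREE]
free(c): c = 8 -> block [8-10 ALLOC]; mark free, coalesce with adjacent free neighbors -> [0-10 FREE][11-19 ALLOC][20-41 FREE]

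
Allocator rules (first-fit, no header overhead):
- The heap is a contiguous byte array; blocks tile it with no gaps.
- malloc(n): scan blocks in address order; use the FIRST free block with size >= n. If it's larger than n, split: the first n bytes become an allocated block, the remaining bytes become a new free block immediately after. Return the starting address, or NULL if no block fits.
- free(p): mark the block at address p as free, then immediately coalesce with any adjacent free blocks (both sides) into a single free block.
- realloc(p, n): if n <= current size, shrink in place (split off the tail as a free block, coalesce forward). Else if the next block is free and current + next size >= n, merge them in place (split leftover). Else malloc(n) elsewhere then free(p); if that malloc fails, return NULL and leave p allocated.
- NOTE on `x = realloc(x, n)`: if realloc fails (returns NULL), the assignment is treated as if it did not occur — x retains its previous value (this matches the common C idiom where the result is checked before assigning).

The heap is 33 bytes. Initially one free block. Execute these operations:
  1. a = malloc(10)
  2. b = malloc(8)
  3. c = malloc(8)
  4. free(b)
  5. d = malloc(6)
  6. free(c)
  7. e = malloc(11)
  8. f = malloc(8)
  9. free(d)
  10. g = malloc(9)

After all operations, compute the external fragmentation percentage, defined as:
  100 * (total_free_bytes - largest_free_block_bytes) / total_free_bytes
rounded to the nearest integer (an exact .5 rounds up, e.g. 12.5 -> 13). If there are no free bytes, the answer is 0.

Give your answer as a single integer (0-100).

Op 1: a = malloc(10) -> a = 0; heap: [0-9 ALLOC][10-32 FREE]
Op 2: b = malloc(8) -> b = 10; heap: [0-9 ALLOC][10-17 ALLOC][18-32 FREE]
Op 3: c = malloc(8) -> c = 18; heap: [0-9 ALLOC][10-17 ALLOC][18-25 ALLOC][26-32 FREE]
Op 4: free(b) -> (freed b); heap: [0-9 ALLOC][10-17 FREE][18-25 ALLOC][26-32 FREE]
Op 5: d = malloc(6) -> d = 10; heap: [0-9 ALLOC][10-15 ALLOC][16-17 FREE][18-25 ALLOC][26-32 FREE]
Op 6: free(c) -> (freed c); heap: [0-9 ALLOC][10-15 ALLOC][16-32 FREE]
Op 7: e = malloc(11) -> e = 16; heap: [0-9 ALLOC][10-15 ALLOC][16-26 ALLOC][27-32 FREE]
Op 8: f = malloc(8) -> f = NULL; heap: [0-9 ALLOC][10-15 ALLOC][16-26 ALLOC][27-32 FREE]
Op 9: free(d) -> (freed d); heap: [0-9 ALLOC][10-15 FREE][16-26 ALLOC][27-32 FREE]
Op 10: g = malloc(9) -> g = NULL; heap: [0-9 ALLOC][10-15 FREE][16-26 ALLOC][27-32 FREE]
Free blocks: [6 6] total_free=12 largest=6 -> 100*(12-6)/12 = 600/12 = 50

Answer: 50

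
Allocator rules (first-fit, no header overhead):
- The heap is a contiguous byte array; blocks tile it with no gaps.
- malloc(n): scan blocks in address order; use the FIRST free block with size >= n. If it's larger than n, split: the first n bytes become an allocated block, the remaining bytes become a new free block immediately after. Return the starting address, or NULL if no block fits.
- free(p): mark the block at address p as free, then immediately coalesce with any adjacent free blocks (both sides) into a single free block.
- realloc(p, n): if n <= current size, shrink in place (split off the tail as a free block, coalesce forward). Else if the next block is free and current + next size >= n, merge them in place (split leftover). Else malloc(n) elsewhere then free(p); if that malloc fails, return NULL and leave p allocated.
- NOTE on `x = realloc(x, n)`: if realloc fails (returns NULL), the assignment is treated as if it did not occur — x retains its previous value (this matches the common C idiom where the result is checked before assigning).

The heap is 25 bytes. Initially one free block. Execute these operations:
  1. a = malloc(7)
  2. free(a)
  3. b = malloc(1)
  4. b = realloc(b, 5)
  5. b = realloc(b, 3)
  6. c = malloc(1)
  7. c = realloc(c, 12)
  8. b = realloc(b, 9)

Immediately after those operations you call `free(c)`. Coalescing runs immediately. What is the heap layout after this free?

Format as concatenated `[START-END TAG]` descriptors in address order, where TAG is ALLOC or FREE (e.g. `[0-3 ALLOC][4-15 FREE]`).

Answer: [0-14 FREE][15-23 ALLOC][24-24 FREE]

Derivation:
Op 1: a = malloc(7) -> a = 0; heap: [0-6 ALLOC][7-24 FREE]
Op 2: free(a) -> (freed a); heap: [0-24 FREE]
Op 3: b = malloc(1) -> b = 0; heap: [0-0 ALLOC][1-24 FREE]
Op 4: b = realloc(b, 5) -> b = 0; heap: [0-4 ALLOC][5-24 FREE]
Op 5: b = realloc(b, 3) -> b = 0; heap: [0-2 ALLOC][3-24 FREE]
Op 6: c = malloc(1) -> c = 3; heap: [0-2 ALLOC][3-3 ALLOC][4-24 FREE]
Op 7: c = realloc(c, 12) -> c = 3; heap: [0-2 ALLOC][3-14 ALLOC][15-24 FREE]
Op 8: b = realloc(b, 9) -> b = 15; heap: [0-2 FREE][3-14 ALLOC][15-23 ALLOC][24-24 FREE]
free(c): c = 3 -> block [3-14 ALLOC]; mark free, coalesce with adjacent free neighbors -> [0-14 FREE][15-23 ALLOC][24-24 FREE]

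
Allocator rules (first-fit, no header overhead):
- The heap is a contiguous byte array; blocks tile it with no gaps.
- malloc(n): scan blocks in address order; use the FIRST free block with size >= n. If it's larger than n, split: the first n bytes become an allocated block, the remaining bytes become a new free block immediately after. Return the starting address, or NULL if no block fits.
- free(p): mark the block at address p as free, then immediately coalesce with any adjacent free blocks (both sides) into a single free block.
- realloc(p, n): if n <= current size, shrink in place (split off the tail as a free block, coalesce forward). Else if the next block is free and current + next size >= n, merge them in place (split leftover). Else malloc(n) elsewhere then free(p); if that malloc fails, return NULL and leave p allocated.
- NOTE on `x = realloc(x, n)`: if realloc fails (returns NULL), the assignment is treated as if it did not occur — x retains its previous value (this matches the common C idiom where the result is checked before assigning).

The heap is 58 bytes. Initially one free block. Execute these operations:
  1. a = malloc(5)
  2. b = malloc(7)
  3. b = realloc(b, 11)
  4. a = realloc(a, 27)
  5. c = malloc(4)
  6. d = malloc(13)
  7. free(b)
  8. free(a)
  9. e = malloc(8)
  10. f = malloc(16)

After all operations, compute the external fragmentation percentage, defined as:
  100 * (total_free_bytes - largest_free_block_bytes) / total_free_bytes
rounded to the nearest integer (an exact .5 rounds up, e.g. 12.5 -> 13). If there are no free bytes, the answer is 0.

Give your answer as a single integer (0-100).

Answer: 12

Derivation:
Op 1: a = malloc(5) -> a = 0; heap: [0-4 ALLOC][5-57 FREE]
Op 2: b = malloc(7) -> b = 5; heap: [0-4 ALLOC][5-11 ALLOC][12-57 FREE]
Op 3: b = realloc(b, 11) -> b = 5; heap: [0-4 ALLOC][5-15 ALLOC][16-57 FREE]
Op 4: a = realloc(a, 27) -> a = 16; heap: [0-4 FREE][5-15 ALLOC][16-42 ALLOC][43-57 FREE]
Op 5: c = malloc(4) -> c = 0; heap: [0-3 ALLOC][4-4 FREE][5-15 ALLOC][16-42 ALLOC][43-57 FREE]
Op 6: d = malloc(13) -> d = 43; heap: [0-3 ALLOC][4-4 FREE][5-15 ALLOC][16-42 ALLOC][43-55 ALLOC][56-57 FREE]
Op 7: free(b) -> (freed b); heap: [0-3 ALLOC][4-15 FREE][16-42 ALLOC][43-55 ALLOC][56-57 FREE]
Op 8: free(a) -> (freed a); heap: [0-3 ALLOC][4-42 FREE][43-55 ALLOC][56-57 FREE]
Op 9: e = malloc(8) -> e = 4; heap: [0-3 ALLOC][4-11 ALLOC][12-42 FREE][43-55 ALLOC][56-57 FREE]
Op 10: f = malloc(16) -> f = 12; heap: [0-3 ALLOC][4-11 ALLOC][12-27 ALLOC][28-42 FREE][43-55 ALLOC][56-57 FREE]
Free blocks: [15 2] total_free=17 largest=15 -> 100*(17-15)/17 = 200/17 ≈ 11.765 -> rounds to 12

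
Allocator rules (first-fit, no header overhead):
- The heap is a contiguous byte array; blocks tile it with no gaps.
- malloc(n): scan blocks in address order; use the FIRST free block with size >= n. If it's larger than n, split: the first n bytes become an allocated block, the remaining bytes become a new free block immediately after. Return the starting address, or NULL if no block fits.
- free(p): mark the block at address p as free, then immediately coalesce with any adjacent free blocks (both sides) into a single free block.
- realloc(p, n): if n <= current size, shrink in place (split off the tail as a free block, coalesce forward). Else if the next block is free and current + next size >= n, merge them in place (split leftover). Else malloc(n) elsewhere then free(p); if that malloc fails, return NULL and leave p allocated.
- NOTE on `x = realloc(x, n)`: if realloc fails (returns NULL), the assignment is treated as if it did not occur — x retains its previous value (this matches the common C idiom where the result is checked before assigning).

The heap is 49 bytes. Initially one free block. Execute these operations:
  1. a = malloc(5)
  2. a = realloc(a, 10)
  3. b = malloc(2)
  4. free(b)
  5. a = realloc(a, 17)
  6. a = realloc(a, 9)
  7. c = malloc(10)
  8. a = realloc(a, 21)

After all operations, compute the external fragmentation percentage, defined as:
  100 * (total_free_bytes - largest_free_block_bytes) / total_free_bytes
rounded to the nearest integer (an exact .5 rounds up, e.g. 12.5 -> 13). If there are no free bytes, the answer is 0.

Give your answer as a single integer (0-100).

Answer: 50

Derivation:
Op 1: a = malloc(5) -> a = 0; heap: [0-4 ALLOC][5-48 FREE]
Op 2: a = realloc(a, 10) -> a = 0; heap: [0-9 ALLOC][10-48 FREE]
Op 3: b = malloc(2) -> b = 10; heap: [0-9 ALLOC][10-11 ALLOC][12-48 FREE]
Op 4: free(b) -> (freed b); heap: [0-9 ALLOC][10-48 FREE]
Op 5: a = realloc(a, 17) -> a = 0; heap: [0-16 ALLOC][17-48 FREE]
Op 6: a = realloc(a, 9) -> a = 0; heap: [0-8 ALLOC][9-48 FREE]
Op 7: c = malloc(10) -> c = 9; heap: [0-8 ALLOC][9-18 ALLOC][19-48 FREE]
Op 8: a = realloc(a, 21) -> a = 19; heap: [0-8 FREE][9-18 ALLOC][19-39 ALLOC][40-48 FREE]
Free blocks: [9 9] total_free=18 largest=9 -> 100*(18-9)/18 = 900/18 = 50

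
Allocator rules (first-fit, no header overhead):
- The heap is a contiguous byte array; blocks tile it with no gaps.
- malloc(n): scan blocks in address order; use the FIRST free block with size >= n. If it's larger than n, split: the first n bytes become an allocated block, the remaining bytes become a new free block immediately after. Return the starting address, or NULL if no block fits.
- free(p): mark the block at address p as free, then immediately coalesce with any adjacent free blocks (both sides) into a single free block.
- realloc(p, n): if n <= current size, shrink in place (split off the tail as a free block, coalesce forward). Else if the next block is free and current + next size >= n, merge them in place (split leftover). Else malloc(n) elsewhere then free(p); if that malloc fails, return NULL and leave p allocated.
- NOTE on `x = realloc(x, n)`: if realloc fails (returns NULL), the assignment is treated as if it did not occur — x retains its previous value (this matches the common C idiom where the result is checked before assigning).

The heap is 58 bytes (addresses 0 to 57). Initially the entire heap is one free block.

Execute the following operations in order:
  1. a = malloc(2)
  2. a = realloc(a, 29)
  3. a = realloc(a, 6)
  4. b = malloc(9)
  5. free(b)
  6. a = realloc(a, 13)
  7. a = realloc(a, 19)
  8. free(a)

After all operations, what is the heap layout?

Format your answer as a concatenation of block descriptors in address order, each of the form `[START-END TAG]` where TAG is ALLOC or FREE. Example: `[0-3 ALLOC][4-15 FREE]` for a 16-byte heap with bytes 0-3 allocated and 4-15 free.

Op 1: a = malloc(2) -> a = 0; heap: [0-1 ALLOC][2-57 FREE]
Op 2: a = realloc(a, 29) -> a = 0; heap: [0-28 ALLOC][29-57 FREE]
Op 3: a = realloc(a, 6) -> a = 0; heap: [0-5 ALLOC][6-57 FREE]
Op 4: b = malloc(9) -> b = 6; heap: [0-5 ALLOC][6-14 ALLOC][15-57 FREE]
Op 5: free(b) -> (freed b); heap: [0-5 ALLOC][6-57 FREE]
Op 6: a = realloc(a, 13) -> a = 0; heap: [0-12 ALLOC][13-57 FREE]
Op 7: a = realloc(a, 19) -> a = 0; heap: [0-18 ALLOC][19-57 FREE]
Op 8: free(a) -> (freed a); heap: [0-57 FREE]

Answer: [0-57 FREE]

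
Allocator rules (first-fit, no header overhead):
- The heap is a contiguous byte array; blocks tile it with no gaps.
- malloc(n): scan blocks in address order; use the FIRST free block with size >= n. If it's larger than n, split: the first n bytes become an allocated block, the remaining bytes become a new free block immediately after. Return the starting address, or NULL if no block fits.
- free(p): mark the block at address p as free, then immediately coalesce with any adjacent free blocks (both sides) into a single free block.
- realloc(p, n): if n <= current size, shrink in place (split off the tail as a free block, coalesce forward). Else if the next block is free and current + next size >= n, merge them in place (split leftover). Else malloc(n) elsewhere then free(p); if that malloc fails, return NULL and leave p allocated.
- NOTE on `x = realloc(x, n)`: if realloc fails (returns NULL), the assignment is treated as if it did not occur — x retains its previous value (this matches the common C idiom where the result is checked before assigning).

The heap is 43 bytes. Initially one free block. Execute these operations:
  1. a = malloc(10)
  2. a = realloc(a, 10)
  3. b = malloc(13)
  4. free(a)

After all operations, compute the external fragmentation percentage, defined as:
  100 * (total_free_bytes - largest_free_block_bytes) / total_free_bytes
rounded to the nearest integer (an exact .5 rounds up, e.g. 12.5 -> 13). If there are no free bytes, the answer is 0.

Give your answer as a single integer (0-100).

Answer: 33

Derivation:
Op 1: a = malloc(10) -> a = 0; heap: [0-9 ALLOC][10-42 FREE]
Op 2: a = realloc(a, 10) -> a = 0; heap: [0-9 ALLOC][10-42 FREE]
Op 3: b = malloc(13) -> b = 10; heap: [0-9 ALLOC][10-22 ALLOC][23-42 FREE]
Op 4: free(a) -> (freed a); heap: [0-9 FREE][10-22 ALLOC][23-42 FREE]
Free blocks: [10 20] total_free=30 largest=20 -> 100*(30-20)/30 = 1000/30 ≈ 33.333 -> rounds to 33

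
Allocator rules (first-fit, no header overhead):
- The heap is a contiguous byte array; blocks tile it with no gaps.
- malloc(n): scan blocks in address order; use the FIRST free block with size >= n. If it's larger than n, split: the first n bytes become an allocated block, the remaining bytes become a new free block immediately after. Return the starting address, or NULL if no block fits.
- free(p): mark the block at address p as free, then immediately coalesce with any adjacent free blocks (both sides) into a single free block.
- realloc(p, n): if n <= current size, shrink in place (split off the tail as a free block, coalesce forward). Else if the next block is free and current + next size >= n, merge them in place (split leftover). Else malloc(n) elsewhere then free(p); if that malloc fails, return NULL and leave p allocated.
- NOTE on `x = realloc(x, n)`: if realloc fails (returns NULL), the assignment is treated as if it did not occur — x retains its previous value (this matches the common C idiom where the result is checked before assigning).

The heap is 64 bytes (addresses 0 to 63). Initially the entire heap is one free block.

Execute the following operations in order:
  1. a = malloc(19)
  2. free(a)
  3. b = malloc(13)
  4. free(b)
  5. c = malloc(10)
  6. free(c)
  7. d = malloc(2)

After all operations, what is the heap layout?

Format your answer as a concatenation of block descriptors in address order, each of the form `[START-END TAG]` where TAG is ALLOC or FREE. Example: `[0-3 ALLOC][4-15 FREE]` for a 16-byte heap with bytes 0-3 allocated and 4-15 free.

Op 1: a = malloc(19) -> a = 0; heap: [0-18 ALLOC][19-63 FREE]
Op 2: free(a) -> (freed a); heap: [0-63 FREE]
Op 3: b = malloc(13) -> b = 0; heap: [0-12 ALLOC][13-63 FREE]
Op 4: free(b) -> (freed b); heap: [0-63 FREE]
Op 5: c = malloc(10) -> c = 0; heap: [0-9 ALLOC][10-63 FREE]
Op 6: free(c) -> (freed c); heap: [0-63 FREE]
Op 7: d = malloc(2) -> d = 0; heap: [0-1 ALLOC][2-63 FREE]

Answer: [0-1 ALLOC][2-63 FREE]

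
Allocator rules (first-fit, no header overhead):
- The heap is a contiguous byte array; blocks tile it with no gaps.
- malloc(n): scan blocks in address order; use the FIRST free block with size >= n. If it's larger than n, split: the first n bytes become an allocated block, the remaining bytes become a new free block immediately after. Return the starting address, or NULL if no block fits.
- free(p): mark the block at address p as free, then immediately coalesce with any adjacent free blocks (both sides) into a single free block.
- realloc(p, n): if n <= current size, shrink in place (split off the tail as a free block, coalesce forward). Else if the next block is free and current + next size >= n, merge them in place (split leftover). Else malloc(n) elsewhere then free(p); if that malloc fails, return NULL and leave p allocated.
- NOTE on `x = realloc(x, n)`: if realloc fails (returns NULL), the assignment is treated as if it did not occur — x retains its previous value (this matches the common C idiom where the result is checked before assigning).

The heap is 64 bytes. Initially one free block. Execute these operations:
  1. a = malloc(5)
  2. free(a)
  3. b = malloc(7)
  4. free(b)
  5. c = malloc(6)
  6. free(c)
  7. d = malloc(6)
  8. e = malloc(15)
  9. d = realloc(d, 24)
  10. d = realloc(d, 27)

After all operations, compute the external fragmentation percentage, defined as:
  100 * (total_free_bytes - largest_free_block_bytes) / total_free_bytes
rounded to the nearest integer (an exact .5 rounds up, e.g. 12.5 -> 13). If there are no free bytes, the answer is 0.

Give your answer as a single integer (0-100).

Op 1: a = malloc(5) -> a = 0; heap: [0-4 ALLOC][5-63 FREE]
Op 2: free(a) -> (freed a); heap: [0-63 FREE]
Op 3: b = malloc(7) -> b = 0; heap: [0-6 ALLOC][7-63 FREE]
Op 4: free(b) -> (freed b); heap: [0-63 FREE]
Op 5: c = malloc(6) -> c = 0; heap: [0-5 ALLOC][6-63 FREE]
Op 6: free(c) -> (freed c); heap: [0-63 FREE]
Op 7: d = malloc(6) -> d = 0; heap: [0-5 ALLOC][6-63 FREE]
Op 8: e = malloc(15) -> e = 6; heap: [0-5 ALLOC][6-20 ALLOC][21-63 FREE]
Op 9: d = realloc(d, 24) -> d = 21; heap: [0-5 FREE][6-20 ALLOC][21-44 ALLOC][45-63 FREE]
Op 10: d = realloc(d, 27) -> d = 21; heap: [0-5 FREE][6-20 ALLOC][21-47 ALLOC][48-63 FREE]
Free blocks: [6 16] total_free=22 largest=16 -> 100*(22-16)/22 = 600/22 ≈ 27.273 -> rounds to 27

Answer: 27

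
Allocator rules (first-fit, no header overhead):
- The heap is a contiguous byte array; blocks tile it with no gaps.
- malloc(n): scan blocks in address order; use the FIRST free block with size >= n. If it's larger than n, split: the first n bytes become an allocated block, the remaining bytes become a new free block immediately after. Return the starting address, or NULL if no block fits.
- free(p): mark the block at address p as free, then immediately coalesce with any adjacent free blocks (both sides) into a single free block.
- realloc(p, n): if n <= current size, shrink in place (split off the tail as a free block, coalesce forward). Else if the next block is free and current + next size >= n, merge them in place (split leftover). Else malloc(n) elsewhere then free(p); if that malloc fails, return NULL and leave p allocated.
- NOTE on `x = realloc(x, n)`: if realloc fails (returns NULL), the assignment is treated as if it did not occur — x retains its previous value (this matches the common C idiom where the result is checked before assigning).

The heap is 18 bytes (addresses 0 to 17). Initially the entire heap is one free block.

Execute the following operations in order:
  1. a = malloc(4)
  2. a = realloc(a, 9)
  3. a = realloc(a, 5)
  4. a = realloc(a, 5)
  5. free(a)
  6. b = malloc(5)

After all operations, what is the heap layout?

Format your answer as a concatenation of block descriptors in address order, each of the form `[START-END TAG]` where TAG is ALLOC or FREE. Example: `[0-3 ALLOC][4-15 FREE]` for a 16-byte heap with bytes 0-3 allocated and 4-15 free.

Op 1: a = malloc(4) -> a = 0; heap: [0-3 ALLOC][4-17 FREE]
Op 2: a = realloc(a, 9) -> a = 0; heap: [0-8 ALLOC][9-17 FREE]
Op 3: a = realloc(a, 5) -> a = 0; heap: [0-4 ALLOC][5-17 FREE]
Op 4: a = realloc(a, 5) -> a = 0; heap: [0-4 ALLOC][5-17 FREE]
Op 5: free(a) -> (freed a); heap: [0-17 FREE]
Op 6: b = malloc(5) -> b = 0; heap: [0-4 ALLOC][5-17 FREE]

Answer: [0-4 ALLOC][5-17 FREE]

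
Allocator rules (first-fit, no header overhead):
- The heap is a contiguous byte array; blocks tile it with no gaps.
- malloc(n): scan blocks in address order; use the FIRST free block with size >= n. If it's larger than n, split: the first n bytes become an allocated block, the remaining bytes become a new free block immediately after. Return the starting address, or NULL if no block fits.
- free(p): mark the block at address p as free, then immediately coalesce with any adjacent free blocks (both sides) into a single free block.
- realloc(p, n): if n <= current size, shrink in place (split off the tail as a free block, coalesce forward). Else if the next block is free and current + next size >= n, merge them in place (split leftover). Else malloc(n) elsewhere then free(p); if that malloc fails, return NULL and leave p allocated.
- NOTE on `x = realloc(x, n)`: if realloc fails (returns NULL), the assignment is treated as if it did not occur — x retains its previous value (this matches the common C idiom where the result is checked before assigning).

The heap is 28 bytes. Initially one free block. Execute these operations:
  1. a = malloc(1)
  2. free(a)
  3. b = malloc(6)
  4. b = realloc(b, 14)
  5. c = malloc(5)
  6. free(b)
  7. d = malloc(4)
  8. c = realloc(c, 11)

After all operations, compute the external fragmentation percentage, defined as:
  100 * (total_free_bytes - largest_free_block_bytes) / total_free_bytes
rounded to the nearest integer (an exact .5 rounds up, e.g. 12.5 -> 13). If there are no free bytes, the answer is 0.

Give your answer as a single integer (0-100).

Op 1: a = malloc(1) -> a = 0; heap: [0-0 ALLOC][1-27 FREE]
Op 2: free(a) -> (freed a); heap: [0-27 FREE]
Op 3: b = malloc(6) -> b = 0; heap: [0-5 ALLOC][6-27 FREE]
Op 4: b = realloc(b, 14) -> b = 0; heap: [0-13 ALLOC][14-27 FREE]
Op 5: c = malloc(5) -> c = 14; heap: [0-13 ALLOC][14-18 ALLOC][19-27 FREE]
Op 6: free(b) -> (freed b); heap: [0-13 FREE][14-18 ALLOC][19-27 FREE]
Op 7: d = malloc(4) -> d = 0; heap: [0-3 ALLOC][4-13 FREE][14-18 ALLOC][19-27 FREE]
Op 8: c = realloc(c, 11) -> c = 14; heap: [0-3 ALLOC][4-13 FREE][14-24 ALLOC][25-27 FREE]
Free blocks: [10 3] total_free=13 largest=10 -> 100*(13-10)/13 = 300/13 ≈ 23.077 -> rounds to 23

Answer: 23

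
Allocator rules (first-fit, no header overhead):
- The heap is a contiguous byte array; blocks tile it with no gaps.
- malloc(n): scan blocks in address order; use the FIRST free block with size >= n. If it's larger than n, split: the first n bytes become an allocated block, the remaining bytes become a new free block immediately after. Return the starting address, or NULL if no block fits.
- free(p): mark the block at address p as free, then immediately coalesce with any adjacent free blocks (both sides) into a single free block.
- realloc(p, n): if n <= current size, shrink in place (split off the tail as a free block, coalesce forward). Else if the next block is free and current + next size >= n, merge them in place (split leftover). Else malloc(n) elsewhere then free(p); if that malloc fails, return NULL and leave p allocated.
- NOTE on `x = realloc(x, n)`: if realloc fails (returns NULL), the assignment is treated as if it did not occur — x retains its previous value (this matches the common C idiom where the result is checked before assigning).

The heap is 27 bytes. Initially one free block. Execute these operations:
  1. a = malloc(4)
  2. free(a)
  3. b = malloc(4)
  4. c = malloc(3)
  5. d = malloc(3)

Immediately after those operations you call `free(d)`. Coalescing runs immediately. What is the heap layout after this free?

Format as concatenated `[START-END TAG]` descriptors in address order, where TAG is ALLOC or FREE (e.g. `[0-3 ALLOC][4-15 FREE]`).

Op 1: a = malloc(4) -> a = 0; heap: [0-3 ALLOC][4-26 FREE]
Op 2: free(a) -> (freed a); heap: [0-26 FREE]
Op 3: b = malloc(4) -> b = 0; heap: [0-3 ALLOC][4-26 FREE]
Op 4: c = malloc(3) -> c = 4; heap: [0-3 ALLOC][4-6 ALLOC][7-26 FREE]
Op 5: d = malloc(3) -> d = 7; heap: [0-3 ALLOC][4-6 ALLOC][7-9 ALLOC][10-26 FREE]
free(d): d = 7 -> block [7-9 ALLOC]; mark free, coalesce with adjacent free neighbors -> [0-3 ALLOC][4-6 ALLOC][7-26 FREE]

Answer: [0-3 ALLOC][4-6 ALLOC][7-26 FREE]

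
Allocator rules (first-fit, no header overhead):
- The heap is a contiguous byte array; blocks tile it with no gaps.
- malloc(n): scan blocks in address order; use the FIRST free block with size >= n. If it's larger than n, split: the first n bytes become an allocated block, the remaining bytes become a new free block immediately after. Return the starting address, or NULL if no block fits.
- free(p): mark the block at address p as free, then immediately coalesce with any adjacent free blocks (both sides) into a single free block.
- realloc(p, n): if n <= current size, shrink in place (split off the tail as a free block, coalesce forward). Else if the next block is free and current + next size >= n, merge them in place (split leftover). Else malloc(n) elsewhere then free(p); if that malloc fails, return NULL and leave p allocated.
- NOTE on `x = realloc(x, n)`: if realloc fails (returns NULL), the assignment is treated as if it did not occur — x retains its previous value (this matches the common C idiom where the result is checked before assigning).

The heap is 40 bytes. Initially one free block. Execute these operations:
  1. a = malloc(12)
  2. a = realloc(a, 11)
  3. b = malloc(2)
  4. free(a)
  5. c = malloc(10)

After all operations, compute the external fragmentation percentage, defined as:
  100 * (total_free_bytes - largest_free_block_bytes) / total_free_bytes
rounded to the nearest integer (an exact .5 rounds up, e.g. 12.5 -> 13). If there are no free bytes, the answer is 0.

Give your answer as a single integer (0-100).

Answer: 4

Derivation:
Op 1: a = malloc(12) -> a = 0; heap: [0-11 ALLOC][12-39 FREE]
Op 2: a = realloc(a, 11) -> a = 0; heap: [0-10 ALLOC][11-39 FREE]
Op 3: b = malloc(2) -> b = 11; heap: [0-10 ALLOC][11-12 ALLOC][13-39 FREE]
Op 4: free(a) -> (freed a); heap: [0-10 FREE][11-12 ALLOC][13-39 FREE]
Op 5: c = malloc(10) -> c = 0; heap: [0-9 ALLOC][10-10 FREE][11-12 ALLOC][13-39 FREE]
Free blocks: [1 27] total_free=28 largest=27 -> 100*(28-27)/28 = 100/28 ≈ 3.571 -> rounds to 4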